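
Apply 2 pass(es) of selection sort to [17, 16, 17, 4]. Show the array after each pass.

Pass 1: Select minimum 4 at index 3, swap -> [4, 16, 17, 17]
Pass 2: Select minimum 16 at index 1, swap -> [4, 16, 17, 17]


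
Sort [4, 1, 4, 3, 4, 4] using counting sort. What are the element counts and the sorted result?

Count array: [0, 1, 0, 1, 4]
(count[i] = number of elements equal to i)
Cumulative count: [0, 1, 1, 2, 6]
Sorted: [1, 3, 4, 4, 4, 4]


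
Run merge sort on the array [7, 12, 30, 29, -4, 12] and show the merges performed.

Divide and conquer:
  Merge [12] + [30] -> [12, 30]
  Merge [7] + [12, 30] -> [7, 12, 30]
  Merge [-4] + [12] -> [-4, 12]
  Merge [29] + [-4, 12] -> [-4, 12, 29]
  Merge [7, 12, 30] + [-4, 12, 29] -> [-4, 7, 12, 12, 29, 30]


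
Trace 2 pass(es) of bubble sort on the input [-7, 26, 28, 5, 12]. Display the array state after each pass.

After pass 1: [-7, 26, 5, 12, 28] (2 swaps)
After pass 2: [-7, 5, 12, 26, 28] (2 swaps)
Total swaps: 4


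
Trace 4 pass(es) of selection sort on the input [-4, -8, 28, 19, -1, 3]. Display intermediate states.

Pass 1: Select minimum -8 at index 1, swap -> [-8, -4, 28, 19, -1, 3]
Pass 2: Select minimum -4 at index 1, swap -> [-8, -4, 28, 19, -1, 3]
Pass 3: Select minimum -1 at index 4, swap -> [-8, -4, -1, 19, 28, 3]
Pass 4: Select minimum 3 at index 5, swap -> [-8, -4, -1, 3, 28, 19]


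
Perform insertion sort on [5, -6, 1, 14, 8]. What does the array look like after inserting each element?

First element 5 is already 'sorted'
Insert -6: shifted 1 elements -> [-6, 5, 1, 14, 8]
Insert 1: shifted 1 elements -> [-6, 1, 5, 14, 8]
Insert 14: shifted 0 elements -> [-6, 1, 5, 14, 8]
Insert 8: shifted 1 elements -> [-6, 1, 5, 8, 14]


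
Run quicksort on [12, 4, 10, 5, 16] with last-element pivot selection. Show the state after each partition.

Partition 1: pivot=16 at index 4 -> [12, 4, 10, 5, 16]
Partition 2: pivot=5 at index 1 -> [4, 5, 10, 12, 16]
Partition 3: pivot=12 at index 3 -> [4, 5, 10, 12, 16]


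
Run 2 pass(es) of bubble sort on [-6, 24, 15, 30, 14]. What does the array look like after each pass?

After pass 1: [-6, 15, 24, 14, 30] (2 swaps)
After pass 2: [-6, 15, 14, 24, 30] (1 swaps)
Total swaps: 3


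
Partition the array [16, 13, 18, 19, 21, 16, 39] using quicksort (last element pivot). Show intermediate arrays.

Partition 1: pivot=39 at index 6 -> [16, 13, 18, 19, 21, 16, 39]
Partition 2: pivot=16 at index 2 -> [16, 13, 16, 19, 21, 18, 39]
Partition 3: pivot=13 at index 0 -> [13, 16, 16, 19, 21, 18, 39]
Partition 4: pivot=18 at index 3 -> [13, 16, 16, 18, 21, 19, 39]
Partition 5: pivot=19 at index 4 -> [13, 16, 16, 18, 19, 21, 39]


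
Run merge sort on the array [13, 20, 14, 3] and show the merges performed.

Divide and conquer:
  Merge [13] + [20] -> [13, 20]
  Merge [14] + [3] -> [3, 14]
  Merge [13, 20] + [3, 14] -> [3, 13, 14, 20]


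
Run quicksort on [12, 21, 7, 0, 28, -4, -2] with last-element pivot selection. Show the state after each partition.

Partition 1: pivot=-2 at index 1 -> [-4, -2, 7, 0, 28, 12, 21]
Partition 2: pivot=21 at index 5 -> [-4, -2, 7, 0, 12, 21, 28]
Partition 3: pivot=12 at index 4 -> [-4, -2, 7, 0, 12, 21, 28]
Partition 4: pivot=0 at index 2 -> [-4, -2, 0, 7, 12, 21, 28]


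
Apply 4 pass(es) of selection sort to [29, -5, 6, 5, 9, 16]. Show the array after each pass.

Pass 1: Select minimum -5 at index 1, swap -> [-5, 29, 6, 5, 9, 16]
Pass 2: Select minimum 5 at index 3, swap -> [-5, 5, 6, 29, 9, 16]
Pass 3: Select minimum 6 at index 2, swap -> [-5, 5, 6, 29, 9, 16]
Pass 4: Select minimum 9 at index 4, swap -> [-5, 5, 6, 9, 29, 16]


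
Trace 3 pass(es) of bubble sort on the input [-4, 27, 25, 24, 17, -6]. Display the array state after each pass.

After pass 1: [-4, 25, 24, 17, -6, 27] (4 swaps)
After pass 2: [-4, 24, 17, -6, 25, 27] (3 swaps)
After pass 3: [-4, 17, -6, 24, 25, 27] (2 swaps)
Total swaps: 9


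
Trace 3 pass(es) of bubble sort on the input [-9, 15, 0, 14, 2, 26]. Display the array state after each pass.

After pass 1: [-9, 0, 14, 2, 15, 26] (3 swaps)
After pass 2: [-9, 0, 2, 14, 15, 26] (1 swaps)
After pass 3: [-9, 0, 2, 14, 15, 26] (0 swaps)
Total swaps: 4


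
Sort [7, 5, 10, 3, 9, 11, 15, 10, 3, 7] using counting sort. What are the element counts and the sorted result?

Count array: [0, 0, 0, 2, 0, 1, 0, 2, 0, 1, 2, 1, 0, 0, 0, 1]
(count[i] = number of elements equal to i)
Cumulative count: [0, 0, 0, 2, 2, 3, 3, 5, 5, 6, 8, 9, 9, 9, 9, 10]
Sorted: [3, 3, 5, 7, 7, 9, 10, 10, 11, 15]


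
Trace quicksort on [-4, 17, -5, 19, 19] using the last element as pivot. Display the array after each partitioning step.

Partition 1: pivot=19 at index 4 -> [-4, 17, -5, 19, 19]
Partition 2: pivot=19 at index 3 -> [-4, 17, -5, 19, 19]
Partition 3: pivot=-5 at index 0 -> [-5, 17, -4, 19, 19]
Partition 4: pivot=-4 at index 1 -> [-5, -4, 17, 19, 19]


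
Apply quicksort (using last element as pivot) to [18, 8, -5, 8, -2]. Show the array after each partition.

Partition 1: pivot=-2 at index 1 -> [-5, -2, 18, 8, 8]
Partition 2: pivot=8 at index 3 -> [-5, -2, 8, 8, 18]


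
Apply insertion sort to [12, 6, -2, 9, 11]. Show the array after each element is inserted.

First element 12 is already 'sorted'
Insert 6: shifted 1 elements -> [6, 12, -2, 9, 11]
Insert -2: shifted 2 elements -> [-2, 6, 12, 9, 11]
Insert 9: shifted 1 elements -> [-2, 6, 9, 12, 11]
Insert 11: shifted 1 elements -> [-2, 6, 9, 11, 12]


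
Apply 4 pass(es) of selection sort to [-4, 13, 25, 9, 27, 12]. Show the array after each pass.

Pass 1: Select minimum -4 at index 0, swap -> [-4, 13, 25, 9, 27, 12]
Pass 2: Select minimum 9 at index 3, swap -> [-4, 9, 25, 13, 27, 12]
Pass 3: Select minimum 12 at index 5, swap -> [-4, 9, 12, 13, 27, 25]
Pass 4: Select minimum 13 at index 3, swap -> [-4, 9, 12, 13, 27, 25]


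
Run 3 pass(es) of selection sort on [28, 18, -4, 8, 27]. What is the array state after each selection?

Pass 1: Select minimum -4 at index 2, swap -> [-4, 18, 28, 8, 27]
Pass 2: Select minimum 8 at index 3, swap -> [-4, 8, 28, 18, 27]
Pass 3: Select minimum 18 at index 3, swap -> [-4, 8, 18, 28, 27]


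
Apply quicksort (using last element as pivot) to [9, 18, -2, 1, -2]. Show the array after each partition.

Partition 1: pivot=-2 at index 1 -> [-2, -2, 9, 1, 18]
Partition 2: pivot=18 at index 4 -> [-2, -2, 9, 1, 18]
Partition 3: pivot=1 at index 2 -> [-2, -2, 1, 9, 18]


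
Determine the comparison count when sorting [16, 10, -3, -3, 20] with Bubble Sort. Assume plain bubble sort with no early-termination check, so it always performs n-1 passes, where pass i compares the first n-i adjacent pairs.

Pass 1: compare adjacent pairs (0,1)..(3,4) = 4 comparison(s), 3 swap(s) -> [10, -3, -3, 16, 20]
Pass 2: compare adjacent pairs (0,1)..(2,3) = 3 comparison(s), 2 swap(s) -> [-3, -3, 10, 16, 20]
Pass 3: compare adjacent pairs (0,1)..(1,2) = 2 comparison(s), 0 swap(s) -> [-3, -3, 10, 16, 20]
Pass 4: compare adjacent pairs (0,1)..(0,1) = 1 comparison(s), 0 swap(s) -> [-3, -3, 10, 16, 20]
Total comparisons: 4 + 3 + 2 + 1 = 10


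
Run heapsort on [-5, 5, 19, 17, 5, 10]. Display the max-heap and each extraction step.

Build heap: [19, 17, 10, 5, 5, -5]
Extract 19: [17, 5, 10, -5, 5, 19]
Extract 17: [10, 5, 5, -5, 17, 19]
Extract 10: [5, -5, 5, 10, 17, 19]
Extract 5: [5, -5, 5, 10, 17, 19]
Extract 5: [-5, 5, 5, 10, 17, 19]


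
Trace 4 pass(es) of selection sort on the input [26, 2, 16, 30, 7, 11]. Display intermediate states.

Pass 1: Select minimum 2 at index 1, swap -> [2, 26, 16, 30, 7, 11]
Pass 2: Select minimum 7 at index 4, swap -> [2, 7, 16, 30, 26, 11]
Pass 3: Select minimum 11 at index 5, swap -> [2, 7, 11, 30, 26, 16]
Pass 4: Select minimum 16 at index 5, swap -> [2, 7, 11, 16, 26, 30]


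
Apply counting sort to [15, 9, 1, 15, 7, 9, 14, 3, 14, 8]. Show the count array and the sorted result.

Count array: [0, 1, 0, 1, 0, 0, 0, 1, 1, 2, 0, 0, 0, 0, 2, 2]
(count[i] = number of elements equal to i)
Cumulative count: [0, 1, 1, 2, 2, 2, 2, 3, 4, 6, 6, 6, 6, 6, 8, 10]
Sorted: [1, 3, 7, 8, 9, 9, 14, 14, 15, 15]


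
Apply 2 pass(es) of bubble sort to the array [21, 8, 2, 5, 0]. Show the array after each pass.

After pass 1: [8, 2, 5, 0, 21] (4 swaps)
After pass 2: [2, 5, 0, 8, 21] (3 swaps)
Total swaps: 7


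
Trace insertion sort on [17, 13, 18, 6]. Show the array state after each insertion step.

First element 17 is already 'sorted'
Insert 13: shifted 1 elements -> [13, 17, 18, 6]
Insert 18: shifted 0 elements -> [13, 17, 18, 6]
Insert 6: shifted 3 elements -> [6, 13, 17, 18]


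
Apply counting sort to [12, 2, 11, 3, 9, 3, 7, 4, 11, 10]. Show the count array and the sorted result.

Count array: [0, 0, 1, 2, 1, 0, 0, 1, 0, 1, 1, 2, 1]
(count[i] = number of elements equal to i)
Cumulative count: [0, 0, 1, 3, 4, 4, 4, 5, 5, 6, 7, 9, 10]
Sorted: [2, 3, 3, 4, 7, 9, 10, 11, 11, 12]


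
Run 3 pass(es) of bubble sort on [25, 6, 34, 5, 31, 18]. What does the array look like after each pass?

After pass 1: [6, 25, 5, 31, 18, 34] (4 swaps)
After pass 2: [6, 5, 25, 18, 31, 34] (2 swaps)
After pass 3: [5, 6, 18, 25, 31, 34] (2 swaps)
Total swaps: 8


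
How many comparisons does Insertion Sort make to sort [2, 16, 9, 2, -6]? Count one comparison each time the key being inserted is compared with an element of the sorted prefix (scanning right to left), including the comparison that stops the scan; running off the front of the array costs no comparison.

Insert 16: 2 <= 16 (stop) = 1 comparison(s) -> [2, 16, 9, 2, -6]
Insert 9: 16 > 9 (shift), 2 <= 9 (stop) = 2 comparison(s) -> [2, 9, 16, 2, -6]
Insert 2: 16 > 2 (shift), 9 > 2 (shift), 2 <= 2 (stop) = 3 comparison(s) -> [2, 2, 9, 16, -6]
Insert -6: 16 > -6 (shift), 9 > -6 (shift), 2 > -6 (shift), 2 > -6 (shift), reached front = 4 comparison(s) -> [-6, 2, 2, 9, 16]
Total comparisons: 1 + 2 + 3 + 4 = 10


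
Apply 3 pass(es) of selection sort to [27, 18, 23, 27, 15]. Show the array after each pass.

Pass 1: Select minimum 15 at index 4, swap -> [15, 18, 23, 27, 27]
Pass 2: Select minimum 18 at index 1, swap -> [15, 18, 23, 27, 27]
Pass 3: Select minimum 23 at index 2, swap -> [15, 18, 23, 27, 27]


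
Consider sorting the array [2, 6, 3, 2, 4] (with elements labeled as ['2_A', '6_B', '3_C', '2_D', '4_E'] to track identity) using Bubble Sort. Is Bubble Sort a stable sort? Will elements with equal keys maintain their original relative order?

Trace Bubble Sort on the labeled array (the key is the number; the letter only tracks identity):
  After pass 1: [2_A, 3_C, 2_D, 4_E, 6_B]
  After pass 2: [2_A, 2_D, 3_C, 4_E, 6_B]
  After pass 3: [2_A, 2_D, 3_C, 4_E, 6_B] (no swaps, done)
Final order: [2_A, 2_D, 3_C, 4_E, 6_B]
Equal keys:
  value 2: originally 2_A, 2_D; after sorting 2_A, 2_D -> order preserved
All equal keys kept their original relative order. Bubble Sort is stable: it only swaps adjacent elements when the left one is strictly greater, so equal keys never move past each other.
Answer: Stable


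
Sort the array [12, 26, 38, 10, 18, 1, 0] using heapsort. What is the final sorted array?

Build heap: [38, 26, 12, 10, 18, 1, 0]
Extract 38: [26, 18, 12, 10, 0, 1, 38]
Extract 26: [18, 10, 12, 1, 0, 26, 38]
Extract 18: [12, 10, 0, 1, 18, 26, 38]
Extract 12: [10, 1, 0, 12, 18, 26, 38]
Extract 10: [1, 0, 10, 12, 18, 26, 38]
Extract 1: [0, 1, 10, 12, 18, 26, 38]


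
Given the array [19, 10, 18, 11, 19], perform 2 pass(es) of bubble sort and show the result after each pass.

After pass 1: [10, 18, 11, 19, 19] (3 swaps)
After pass 2: [10, 11, 18, 19, 19] (1 swaps)
Total swaps: 4


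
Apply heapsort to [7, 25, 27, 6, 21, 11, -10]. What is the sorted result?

Build heap: [27, 25, 11, 6, 21, 7, -10]
Extract 27: [25, 21, 11, 6, -10, 7, 27]
Extract 25: [21, 7, 11, 6, -10, 25, 27]
Extract 21: [11, 7, -10, 6, 21, 25, 27]
Extract 11: [7, 6, -10, 11, 21, 25, 27]
Extract 7: [6, -10, 7, 11, 21, 25, 27]
Extract 6: [-10, 6, 7, 11, 21, 25, 27]


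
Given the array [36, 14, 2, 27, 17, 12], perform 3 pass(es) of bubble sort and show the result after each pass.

After pass 1: [14, 2, 27, 17, 12, 36] (5 swaps)
After pass 2: [2, 14, 17, 12, 27, 36] (3 swaps)
After pass 3: [2, 14, 12, 17, 27, 36] (1 swaps)
Total swaps: 9


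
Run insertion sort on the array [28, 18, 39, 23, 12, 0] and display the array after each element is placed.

First element 28 is already 'sorted'
Insert 18: shifted 1 elements -> [18, 28, 39, 23, 12, 0]
Insert 39: shifted 0 elements -> [18, 28, 39, 23, 12, 0]
Insert 23: shifted 2 elements -> [18, 23, 28, 39, 12, 0]
Insert 12: shifted 4 elements -> [12, 18, 23, 28, 39, 0]
Insert 0: shifted 5 elements -> [0, 12, 18, 23, 28, 39]


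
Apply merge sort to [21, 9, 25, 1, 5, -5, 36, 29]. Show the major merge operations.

Divide and conquer:
  Merge [21] + [9] -> [9, 21]
  Merge [25] + [1] -> [1, 25]
  Merge [9, 21] + [1, 25] -> [1, 9, 21, 25]
  Merge [5] + [-5] -> [-5, 5]
  Merge [36] + [29] -> [29, 36]
  Merge [-5, 5] + [29, 36] -> [-5, 5, 29, 36]
  Merge [1, 9, 21, 25] + [-5, 5, 29, 36] -> [-5, 1, 5, 9, 21, 25, 29, 36]


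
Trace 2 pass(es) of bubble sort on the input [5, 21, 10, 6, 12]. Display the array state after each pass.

After pass 1: [5, 10, 6, 12, 21] (3 swaps)
After pass 2: [5, 6, 10, 12, 21] (1 swaps)
Total swaps: 4


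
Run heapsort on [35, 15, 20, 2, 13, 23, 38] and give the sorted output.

Build heap: [38, 15, 35, 2, 13, 23, 20]
Extract 38: [35, 15, 23, 2, 13, 20, 38]
Extract 35: [23, 15, 20, 2, 13, 35, 38]
Extract 23: [20, 15, 13, 2, 23, 35, 38]
Extract 20: [15, 2, 13, 20, 23, 35, 38]
Extract 15: [13, 2, 15, 20, 23, 35, 38]
Extract 13: [2, 13, 15, 20, 23, 35, 38]


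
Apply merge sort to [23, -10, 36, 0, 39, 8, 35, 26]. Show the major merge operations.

Divide and conquer:
  Merge [23] + [-10] -> [-10, 23]
  Merge [36] + [0] -> [0, 36]
  Merge [-10, 23] + [0, 36] -> [-10, 0, 23, 36]
  Merge [39] + [8] -> [8, 39]
  Merge [35] + [26] -> [26, 35]
  Merge [8, 39] + [26, 35] -> [8, 26, 35, 39]
  Merge [-10, 0, 23, 36] + [8, 26, 35, 39] -> [-10, 0, 8, 23, 26, 35, 36, 39]


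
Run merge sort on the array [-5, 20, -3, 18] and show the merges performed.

Divide and conquer:
  Merge [-5] + [20] -> [-5, 20]
  Merge [-3] + [18] -> [-3, 18]
  Merge [-5, 20] + [-3, 18] -> [-5, -3, 18, 20]


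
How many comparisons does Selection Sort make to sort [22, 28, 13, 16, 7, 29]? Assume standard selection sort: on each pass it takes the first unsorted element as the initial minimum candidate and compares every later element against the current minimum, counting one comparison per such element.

Pass 1: scan indices 1..5 for the minimum = 5 comparison(s); min is 7, place at index 0 -> [7, 28, 13, 16, 22, 29]
Pass 2: scan indices 2..5 for the minimum = 4 comparison(s); min is 13, place at index 1 -> [7, 13, 28, 16, 22, 29]
Pass 3: scan indices 3..5 for the minimum = 3 comparison(s); min is 16, place at index 2 -> [7, 13, 16, 28, 22, 29]
Pass 4: scan indices 4..5 for the minimum = 2 comparison(s); min is 22, place at index 3 -> [7, 13, 16, 22, 28, 29]
Pass 5: scan indices 5..5 for the minimum = 1 comparison(s); min is 28, place at index 4 -> [7, 13, 16, 22, 28, 29]
Selection sort always scans the whole unsorted suffix, so the count is (n-1) + (n-2) + ... + 1 = n(n-1)/2 = 6*5/2 = 15 regardless of the input order.
Total comparisons: 5 + 4 + 3 + 2 + 1 = 15


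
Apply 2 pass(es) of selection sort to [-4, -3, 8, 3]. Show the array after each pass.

Pass 1: Select minimum -4 at index 0, swap -> [-4, -3, 8, 3]
Pass 2: Select minimum -3 at index 1, swap -> [-4, -3, 8, 3]


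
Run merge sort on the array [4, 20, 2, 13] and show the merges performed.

Divide and conquer:
  Merge [4] + [20] -> [4, 20]
  Merge [2] + [13] -> [2, 13]
  Merge [4, 20] + [2, 13] -> [2, 4, 13, 20]


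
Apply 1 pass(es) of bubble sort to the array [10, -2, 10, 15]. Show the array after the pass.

After pass 1: [-2, 10, 10, 15] (1 swaps)
Total swaps: 1


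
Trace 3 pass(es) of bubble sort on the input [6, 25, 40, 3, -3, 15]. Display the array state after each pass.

After pass 1: [6, 25, 3, -3, 15, 40] (3 swaps)
After pass 2: [6, 3, -3, 15, 25, 40] (3 swaps)
After pass 3: [3, -3, 6, 15, 25, 40] (2 swaps)
Total swaps: 8


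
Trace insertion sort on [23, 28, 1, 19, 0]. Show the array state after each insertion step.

First element 23 is already 'sorted'
Insert 28: shifted 0 elements -> [23, 28, 1, 19, 0]
Insert 1: shifted 2 elements -> [1, 23, 28, 19, 0]
Insert 19: shifted 2 elements -> [1, 19, 23, 28, 0]
Insert 0: shifted 4 elements -> [0, 1, 19, 23, 28]


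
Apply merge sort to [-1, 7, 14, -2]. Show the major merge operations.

Divide and conquer:
  Merge [-1] + [7] -> [-1, 7]
  Merge [14] + [-2] -> [-2, 14]
  Merge [-1, 7] + [-2, 14] -> [-2, -1, 7, 14]


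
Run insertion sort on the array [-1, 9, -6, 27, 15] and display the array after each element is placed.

First element -1 is already 'sorted'
Insert 9: shifted 0 elements -> [-1, 9, -6, 27, 15]
Insert -6: shifted 2 elements -> [-6, -1, 9, 27, 15]
Insert 27: shifted 0 elements -> [-6, -1, 9, 27, 15]
Insert 15: shifted 1 elements -> [-6, -1, 9, 15, 27]


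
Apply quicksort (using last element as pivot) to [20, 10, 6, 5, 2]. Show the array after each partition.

Partition 1: pivot=2 at index 0 -> [2, 10, 6, 5, 20]
Partition 2: pivot=20 at index 4 -> [2, 10, 6, 5, 20]
Partition 3: pivot=5 at index 1 -> [2, 5, 6, 10, 20]
Partition 4: pivot=10 at index 3 -> [2, 5, 6, 10, 20]


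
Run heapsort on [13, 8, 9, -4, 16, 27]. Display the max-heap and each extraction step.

Build heap: [27, 16, 13, -4, 8, 9]
Extract 27: [16, 9, 13, -4, 8, 27]
Extract 16: [13, 9, 8, -4, 16, 27]
Extract 13: [9, -4, 8, 13, 16, 27]
Extract 9: [8, -4, 9, 13, 16, 27]
Extract 8: [-4, 8, 9, 13, 16, 27]


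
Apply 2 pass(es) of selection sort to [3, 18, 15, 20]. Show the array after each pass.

Pass 1: Select minimum 3 at index 0, swap -> [3, 18, 15, 20]
Pass 2: Select minimum 15 at index 2, swap -> [3, 15, 18, 20]


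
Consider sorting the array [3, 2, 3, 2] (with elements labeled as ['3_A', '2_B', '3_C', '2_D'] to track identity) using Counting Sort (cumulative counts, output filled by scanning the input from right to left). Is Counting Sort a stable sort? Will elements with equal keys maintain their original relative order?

Trace Counting Sort on the labeled array (the key is the number; the letter only tracks identity):
  Counts for values 0..3: [0, 0, 2, 2]
  Cumulative counts: [0, 0, 2, 4]
  Scan right to left: place 2_D at output index 1
  Scan right to left: place 3_C at output index 3
  Scan right to left: place 2_B at output index 0
  Scan right to left: place 3_A at output index 2
  Output: [2_B, 2_D, 3_A, 3_C]
Equal keys:
  value 2: originally 2_B, 2_D; after sorting 2_B, 2_D -> order preserved
  value 3: originally 3_A, 3_C; after sorting 3_A, 3_C -> order preserved
All equal keys kept their original relative order. Counting Sort is stable: scanning the input right to left with decreasing cumulative counts places later duplicates at later output positions.
Answer: Stable


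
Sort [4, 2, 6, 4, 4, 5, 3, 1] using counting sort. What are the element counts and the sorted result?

Count array: [0, 1, 1, 1, 3, 1, 1]
(count[i] = number of elements equal to i)
Cumulative count: [0, 1, 2, 3, 6, 7, 8]
Sorted: [1, 2, 3, 4, 4, 4, 5, 6]


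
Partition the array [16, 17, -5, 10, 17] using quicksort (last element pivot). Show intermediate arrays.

Partition 1: pivot=17 at index 4 -> [16, 17, -5, 10, 17]
Partition 2: pivot=10 at index 1 -> [-5, 10, 16, 17, 17]
Partition 3: pivot=17 at index 3 -> [-5, 10, 16, 17, 17]


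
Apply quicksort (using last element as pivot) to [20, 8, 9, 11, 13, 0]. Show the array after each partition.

Partition 1: pivot=0 at index 0 -> [0, 8, 9, 11, 13, 20]
Partition 2: pivot=20 at index 5 -> [0, 8, 9, 11, 13, 20]
Partition 3: pivot=13 at index 4 -> [0, 8, 9, 11, 13, 20]
Partition 4: pivot=11 at index 3 -> [0, 8, 9, 11, 13, 20]
Partition 5: pivot=9 at index 2 -> [0, 8, 9, 11, 13, 20]


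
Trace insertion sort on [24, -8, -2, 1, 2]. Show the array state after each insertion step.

First element 24 is already 'sorted'
Insert -8: shifted 1 elements -> [-8, 24, -2, 1, 2]
Insert -2: shifted 1 elements -> [-8, -2, 24, 1, 2]
Insert 1: shifted 1 elements -> [-8, -2, 1, 24, 2]
Insert 2: shifted 1 elements -> [-8, -2, 1, 2, 24]


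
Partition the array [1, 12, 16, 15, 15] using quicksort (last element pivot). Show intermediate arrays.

Partition 1: pivot=15 at index 3 -> [1, 12, 15, 15, 16]
Partition 2: pivot=15 at index 2 -> [1, 12, 15, 15, 16]
Partition 3: pivot=12 at index 1 -> [1, 12, 15, 15, 16]


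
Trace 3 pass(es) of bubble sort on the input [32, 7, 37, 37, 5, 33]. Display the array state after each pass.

After pass 1: [7, 32, 37, 5, 33, 37] (3 swaps)
After pass 2: [7, 32, 5, 33, 37, 37] (2 swaps)
After pass 3: [7, 5, 32, 33, 37, 37] (1 swaps)
Total swaps: 6


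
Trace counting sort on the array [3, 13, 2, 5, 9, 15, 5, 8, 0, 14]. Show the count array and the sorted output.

Count array: [1, 0, 1, 1, 0, 2, 0, 0, 1, 1, 0, 0, 0, 1, 1, 1]
(count[i] = number of elements equal to i)
Cumulative count: [1, 1, 2, 3, 3, 5, 5, 5, 6, 7, 7, 7, 7, 8, 9, 10]
Sorted: [0, 2, 3, 5, 5, 8, 9, 13, 14, 15]


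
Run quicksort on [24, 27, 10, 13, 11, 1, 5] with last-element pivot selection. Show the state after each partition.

Partition 1: pivot=5 at index 1 -> [1, 5, 10, 13, 11, 24, 27]
Partition 2: pivot=27 at index 6 -> [1, 5, 10, 13, 11, 24, 27]
Partition 3: pivot=24 at index 5 -> [1, 5, 10, 13, 11, 24, 27]
Partition 4: pivot=11 at index 3 -> [1, 5, 10, 11, 13, 24, 27]


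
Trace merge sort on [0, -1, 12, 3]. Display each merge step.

Divide and conquer:
  Merge [0] + [-1] -> [-1, 0]
  Merge [12] + [3] -> [3, 12]
  Merge [-1, 0] + [3, 12] -> [-1, 0, 3, 12]


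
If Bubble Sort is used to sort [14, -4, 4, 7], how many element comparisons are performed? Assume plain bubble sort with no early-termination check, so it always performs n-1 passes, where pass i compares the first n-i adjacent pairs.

Pass 1: compare adjacent pairs (0,1)..(2,3) = 3 comparison(s), 3 swap(s) -> [-4, 4, 7, 14]
Pass 2: compare adjacent pairs (0,1)..(1,2) = 2 comparison(s), 0 swap(s) -> [-4, 4, 7, 14]
Pass 3: compare adjacent pairs (0,1)..(0,1) = 1 comparison(s), 0 swap(s) -> [-4, 4, 7, 14]
Total comparisons: 3 + 2 + 1 = 6


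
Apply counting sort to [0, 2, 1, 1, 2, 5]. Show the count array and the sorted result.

Count array: [1, 2, 2, 0, 0, 1]
(count[i] = number of elements equal to i)
Cumulative count: [1, 3, 5, 5, 5, 6]
Sorted: [0, 1, 1, 2, 2, 5]


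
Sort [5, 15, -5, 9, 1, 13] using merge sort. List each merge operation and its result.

Divide and conquer:
  Merge [15] + [-5] -> [-5, 15]
  Merge [5] + [-5, 15] -> [-5, 5, 15]
  Merge [1] + [13] -> [1, 13]
  Merge [9] + [1, 13] -> [1, 9, 13]
  Merge [-5, 5, 15] + [1, 9, 13] -> [-5, 1, 5, 9, 13, 15]


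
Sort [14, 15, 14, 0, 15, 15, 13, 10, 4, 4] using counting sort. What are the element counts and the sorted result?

Count array: [1, 0, 0, 0, 2, 0, 0, 0, 0, 0, 1, 0, 0, 1, 2, 3]
(count[i] = number of elements equal to i)
Cumulative count: [1, 1, 1, 1, 3, 3, 3, 3, 3, 3, 4, 4, 4, 5, 7, 10]
Sorted: [0, 4, 4, 10, 13, 14, 14, 15, 15, 15]


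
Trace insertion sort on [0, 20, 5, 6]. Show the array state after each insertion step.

First element 0 is already 'sorted'
Insert 20: shifted 0 elements -> [0, 20, 5, 6]
Insert 5: shifted 1 elements -> [0, 5, 20, 6]
Insert 6: shifted 1 elements -> [0, 5, 6, 20]


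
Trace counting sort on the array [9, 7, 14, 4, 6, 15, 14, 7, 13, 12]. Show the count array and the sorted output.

Count array: [0, 0, 0, 0, 1, 0, 1, 2, 0, 1, 0, 0, 1, 1, 2, 1]
(count[i] = number of elements equal to i)
Cumulative count: [0, 0, 0, 0, 1, 1, 2, 4, 4, 5, 5, 5, 6, 7, 9, 10]
Sorted: [4, 6, 7, 7, 9, 12, 13, 14, 14, 15]


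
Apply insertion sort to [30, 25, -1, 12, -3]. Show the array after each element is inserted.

First element 30 is already 'sorted'
Insert 25: shifted 1 elements -> [25, 30, -1, 12, -3]
Insert -1: shifted 2 elements -> [-1, 25, 30, 12, -3]
Insert 12: shifted 2 elements -> [-1, 12, 25, 30, -3]
Insert -3: shifted 4 elements -> [-3, -1, 12, 25, 30]


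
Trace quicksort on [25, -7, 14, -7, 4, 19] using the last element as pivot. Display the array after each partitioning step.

Partition 1: pivot=19 at index 4 -> [-7, 14, -7, 4, 19, 25]
Partition 2: pivot=4 at index 2 -> [-7, -7, 4, 14, 19, 25]
Partition 3: pivot=-7 at index 1 -> [-7, -7, 4, 14, 19, 25]


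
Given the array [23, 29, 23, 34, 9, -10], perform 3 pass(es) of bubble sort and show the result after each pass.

After pass 1: [23, 23, 29, 9, -10, 34] (3 swaps)
After pass 2: [23, 23, 9, -10, 29, 34] (2 swaps)
After pass 3: [23, 9, -10, 23, 29, 34] (2 swaps)
Total swaps: 7


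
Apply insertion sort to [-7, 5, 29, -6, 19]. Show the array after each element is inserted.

First element -7 is already 'sorted'
Insert 5: shifted 0 elements -> [-7, 5, 29, -6, 19]
Insert 29: shifted 0 elements -> [-7, 5, 29, -6, 19]
Insert -6: shifted 2 elements -> [-7, -6, 5, 29, 19]
Insert 19: shifted 1 elements -> [-7, -6, 5, 19, 29]


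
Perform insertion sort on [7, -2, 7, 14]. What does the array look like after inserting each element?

First element 7 is already 'sorted'
Insert -2: shifted 1 elements -> [-2, 7, 7, 14]
Insert 7: shifted 0 elements -> [-2, 7, 7, 14]
Insert 14: shifted 0 elements -> [-2, 7, 7, 14]


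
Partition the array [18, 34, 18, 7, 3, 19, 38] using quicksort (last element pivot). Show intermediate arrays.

Partition 1: pivot=38 at index 6 -> [18, 34, 18, 7, 3, 19, 38]
Partition 2: pivot=19 at index 4 -> [18, 18, 7, 3, 19, 34, 38]
Partition 3: pivot=3 at index 0 -> [3, 18, 7, 18, 19, 34, 38]
Partition 4: pivot=18 at index 3 -> [3, 18, 7, 18, 19, 34, 38]
Partition 5: pivot=7 at index 1 -> [3, 7, 18, 18, 19, 34, 38]


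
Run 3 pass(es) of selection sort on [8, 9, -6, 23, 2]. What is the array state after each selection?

Pass 1: Select minimum -6 at index 2, swap -> [-6, 9, 8, 23, 2]
Pass 2: Select minimum 2 at index 4, swap -> [-6, 2, 8, 23, 9]
Pass 3: Select minimum 8 at index 2, swap -> [-6, 2, 8, 23, 9]


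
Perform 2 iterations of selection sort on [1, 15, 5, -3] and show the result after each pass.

Pass 1: Select minimum -3 at index 3, swap -> [-3, 15, 5, 1]
Pass 2: Select minimum 1 at index 3, swap -> [-3, 1, 5, 15]


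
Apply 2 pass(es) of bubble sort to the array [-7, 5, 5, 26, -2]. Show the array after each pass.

After pass 1: [-7, 5, 5, -2, 26] (1 swaps)
After pass 2: [-7, 5, -2, 5, 26] (1 swaps)
Total swaps: 2


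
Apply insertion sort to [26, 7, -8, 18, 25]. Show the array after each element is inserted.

First element 26 is already 'sorted'
Insert 7: shifted 1 elements -> [7, 26, -8, 18, 25]
Insert -8: shifted 2 elements -> [-8, 7, 26, 18, 25]
Insert 18: shifted 1 elements -> [-8, 7, 18, 26, 25]
Insert 25: shifted 1 elements -> [-8, 7, 18, 25, 26]


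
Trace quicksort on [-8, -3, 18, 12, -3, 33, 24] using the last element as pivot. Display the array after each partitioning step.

Partition 1: pivot=24 at index 5 -> [-8, -3, 18, 12, -3, 24, 33]
Partition 2: pivot=-3 at index 2 -> [-8, -3, -3, 12, 18, 24, 33]
Partition 3: pivot=-3 at index 1 -> [-8, -3, -3, 12, 18, 24, 33]
Partition 4: pivot=18 at index 4 -> [-8, -3, -3, 12, 18, 24, 33]


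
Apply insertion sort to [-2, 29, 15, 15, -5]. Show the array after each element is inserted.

First element -2 is already 'sorted'
Insert 29: shifted 0 elements -> [-2, 29, 15, 15, -5]
Insert 15: shifted 1 elements -> [-2, 15, 29, 15, -5]
Insert 15: shifted 1 elements -> [-2, 15, 15, 29, -5]
Insert -5: shifted 4 elements -> [-5, -2, 15, 15, 29]


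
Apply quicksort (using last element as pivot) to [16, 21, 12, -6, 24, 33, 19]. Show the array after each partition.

Partition 1: pivot=19 at index 3 -> [16, 12, -6, 19, 24, 33, 21]
Partition 2: pivot=-6 at index 0 -> [-6, 12, 16, 19, 24, 33, 21]
Partition 3: pivot=16 at index 2 -> [-6, 12, 16, 19, 24, 33, 21]
Partition 4: pivot=21 at index 4 -> [-6, 12, 16, 19, 21, 33, 24]
Partition 5: pivot=24 at index 5 -> [-6, 12, 16, 19, 21, 24, 33]


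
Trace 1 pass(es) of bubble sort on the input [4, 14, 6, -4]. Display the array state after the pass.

After pass 1: [4, 6, -4, 14] (2 swaps)
Total swaps: 2


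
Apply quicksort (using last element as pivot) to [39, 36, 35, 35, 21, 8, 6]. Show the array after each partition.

Partition 1: pivot=6 at index 0 -> [6, 36, 35, 35, 21, 8, 39]
Partition 2: pivot=39 at index 6 -> [6, 36, 35, 35, 21, 8, 39]
Partition 3: pivot=8 at index 1 -> [6, 8, 35, 35, 21, 36, 39]
Partition 4: pivot=36 at index 5 -> [6, 8, 35, 35, 21, 36, 39]
Partition 5: pivot=21 at index 2 -> [6, 8, 21, 35, 35, 36, 39]
Partition 6: pivot=35 at index 4 -> [6, 8, 21, 35, 35, 36, 39]


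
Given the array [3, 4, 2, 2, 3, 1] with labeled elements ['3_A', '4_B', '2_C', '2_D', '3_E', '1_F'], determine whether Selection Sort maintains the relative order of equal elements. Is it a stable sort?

Trace Selection Sort on the labeled array (the key is the number; the letter only tracks identity):
  Pass 1: minimum of unsorted part is 1_F at index 5; swap it with 3_A at index 0 -> [1_F, 4_B, 2_C, 2_D, 3_E, 3_A]
  Pass 2: minimum of unsorted part is 2_C at index 2; swap it with 4_B at index 1 -> [1_F, 2_C, 4_B, 2_D, 3_E, 3_A]
  Pass 3: minimum of unsorted part is 2_D at index 3; swap it with 4_B at index 2 -> [1_F, 2_C, 2_D, 4_B, 3_E, 3_A]
  Pass 4: minimum of unsorted part is 3_E at index 4; swap it with 4_B at index 3 -> [1_F, 2_C, 2_D, 3_E, 4_B, 3_A]
  Pass 5: minimum of unsorted part is 3_A at index 5; swap it with 4_B at index 4 -> [1_F, 2_C, 2_D, 3_E, 3_A, 4_B]
Final order: [1_F, 2_C, 2_D, 3_E, 3_A, 4_B]
Equal keys:
  value 2: originally 2_C, 2_D; after sorting 2_C, 2_D -> order preserved
  value 3: originally 3_A, 3_E; after sorting 3_E, 3_A -> order changed
Equal keys were reordered, so Selection Sort is not stable: the long-range swap that moves the minimum into place can carry an element past an equal key. (One such input is enough; an unstable sort may happen to preserve order on other inputs, but it gives no guarantee.)
Answer: Not stable


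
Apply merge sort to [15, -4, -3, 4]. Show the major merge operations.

Divide and conquer:
  Merge [15] + [-4] -> [-4, 15]
  Merge [-3] + [4] -> [-3, 4]
  Merge [-4, 15] + [-3, 4] -> [-4, -3, 4, 15]


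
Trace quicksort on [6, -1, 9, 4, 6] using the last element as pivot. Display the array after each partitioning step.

Partition 1: pivot=6 at index 3 -> [6, -1, 4, 6, 9]
Partition 2: pivot=4 at index 1 -> [-1, 4, 6, 6, 9]


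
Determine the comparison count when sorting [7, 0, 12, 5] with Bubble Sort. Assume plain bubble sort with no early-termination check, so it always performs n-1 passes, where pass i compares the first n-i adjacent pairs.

Pass 1: compare adjacent pairs (0,1)..(2,3) = 3 comparison(s), 2 swap(s) -> [0, 7, 5, 12]
Pass 2: compare adjacent pairs (0,1)..(1,2) = 2 comparison(s), 1 swap(s) -> [0, 5, 7, 12]
Pass 3: compare adjacent pairs (0,1)..(0,1) = 1 comparison(s), 0 swap(s) -> [0, 5, 7, 12]
Total comparisons: 3 + 2 + 1 = 6


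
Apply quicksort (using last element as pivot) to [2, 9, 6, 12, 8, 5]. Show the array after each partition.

Partition 1: pivot=5 at index 1 -> [2, 5, 6, 12, 8, 9]
Partition 2: pivot=9 at index 4 -> [2, 5, 6, 8, 9, 12]
Partition 3: pivot=8 at index 3 -> [2, 5, 6, 8, 9, 12]


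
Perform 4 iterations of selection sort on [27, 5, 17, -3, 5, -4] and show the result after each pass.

Pass 1: Select minimum -4 at index 5, swap -> [-4, 5, 17, -3, 5, 27]
Pass 2: Select minimum -3 at index 3, swap -> [-4, -3, 17, 5, 5, 27]
Pass 3: Select minimum 5 at index 3, swap -> [-4, -3, 5, 17, 5, 27]
Pass 4: Select minimum 5 at index 4, swap -> [-4, -3, 5, 5, 17, 27]


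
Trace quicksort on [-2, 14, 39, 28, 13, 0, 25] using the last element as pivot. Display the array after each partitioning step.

Partition 1: pivot=25 at index 4 -> [-2, 14, 13, 0, 25, 28, 39]
Partition 2: pivot=0 at index 1 -> [-2, 0, 13, 14, 25, 28, 39]
Partition 3: pivot=14 at index 3 -> [-2, 0, 13, 14, 25, 28, 39]
Partition 4: pivot=39 at index 6 -> [-2, 0, 13, 14, 25, 28, 39]


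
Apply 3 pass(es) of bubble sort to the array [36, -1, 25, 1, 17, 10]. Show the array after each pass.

After pass 1: [-1, 25, 1, 17, 10, 36] (5 swaps)
After pass 2: [-1, 1, 17, 10, 25, 36] (3 swaps)
After pass 3: [-1, 1, 10, 17, 25, 36] (1 swaps)
Total swaps: 9


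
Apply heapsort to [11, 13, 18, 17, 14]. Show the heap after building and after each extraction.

Build heap: [18, 17, 11, 13, 14]
Extract 18: [17, 14, 11, 13, 18]
Extract 17: [14, 13, 11, 17, 18]
Extract 14: [13, 11, 14, 17, 18]
Extract 13: [11, 13, 14, 17, 18]


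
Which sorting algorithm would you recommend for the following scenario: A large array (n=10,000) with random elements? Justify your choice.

Best choice: Quicksort or Mergesort
Reason: Both have O(n log n) average case; quicksort has lower constant factors


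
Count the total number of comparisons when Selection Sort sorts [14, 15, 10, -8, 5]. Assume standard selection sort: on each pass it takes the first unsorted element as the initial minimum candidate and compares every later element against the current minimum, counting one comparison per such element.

Pass 1: scan indices 1..4 for the minimum = 4 comparison(s); min is -8, place at index 0 -> [-8, 15, 10, 14, 5]
Pass 2: scan indices 2..4 for the minimum = 3 comparison(s); min is 5, place at index 1 -> [-8, 5, 10, 14, 15]
Pass 3: scan indices 3..4 for the minimum = 2 comparison(s); min is 10, place at index 2 -> [-8, 5, 10, 14, 15]
Pass 4: scan indices 4..4 for the minimum = 1 comparison(s); min is 14, place at index 3 -> [-8, 5, 10, 14, 15]
Selection sort always scans the whole unsorted suffix, so the count is (n-1) + (n-2) + ... + 1 = n(n-1)/2 = 5*4/2 = 10 regardless of the input order.
Total comparisons: 4 + 3 + 2 + 1 = 10


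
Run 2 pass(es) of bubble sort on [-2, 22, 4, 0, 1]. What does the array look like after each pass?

After pass 1: [-2, 4, 0, 1, 22] (3 swaps)
After pass 2: [-2, 0, 1, 4, 22] (2 swaps)
Total swaps: 5


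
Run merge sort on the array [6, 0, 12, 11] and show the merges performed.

Divide and conquer:
  Merge [6] + [0] -> [0, 6]
  Merge [12] + [11] -> [11, 12]
  Merge [0, 6] + [11, 12] -> [0, 6, 11, 12]


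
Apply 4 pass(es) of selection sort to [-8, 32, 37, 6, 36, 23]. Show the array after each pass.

Pass 1: Select minimum -8 at index 0, swap -> [-8, 32, 37, 6, 36, 23]
Pass 2: Select minimum 6 at index 3, swap -> [-8, 6, 37, 32, 36, 23]
Pass 3: Select minimum 23 at index 5, swap -> [-8, 6, 23, 32, 36, 37]
Pass 4: Select minimum 32 at index 3, swap -> [-8, 6, 23, 32, 36, 37]


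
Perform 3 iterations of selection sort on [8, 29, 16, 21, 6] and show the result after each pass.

Pass 1: Select minimum 6 at index 4, swap -> [6, 29, 16, 21, 8]
Pass 2: Select minimum 8 at index 4, swap -> [6, 8, 16, 21, 29]
Pass 3: Select minimum 16 at index 2, swap -> [6, 8, 16, 21, 29]


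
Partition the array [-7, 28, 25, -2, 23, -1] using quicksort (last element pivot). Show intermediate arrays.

Partition 1: pivot=-1 at index 2 -> [-7, -2, -1, 28, 23, 25]
Partition 2: pivot=-2 at index 1 -> [-7, -2, -1, 28, 23, 25]
Partition 3: pivot=25 at index 4 -> [-7, -2, -1, 23, 25, 28]


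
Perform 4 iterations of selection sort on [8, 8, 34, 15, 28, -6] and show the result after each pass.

Pass 1: Select minimum -6 at index 5, swap -> [-6, 8, 34, 15, 28, 8]
Pass 2: Select minimum 8 at index 1, swap -> [-6, 8, 34, 15, 28, 8]
Pass 3: Select minimum 8 at index 5, swap -> [-6, 8, 8, 15, 28, 34]
Pass 4: Select minimum 15 at index 3, swap -> [-6, 8, 8, 15, 28, 34]


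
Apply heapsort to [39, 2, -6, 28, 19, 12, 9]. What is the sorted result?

Build heap: [39, 28, 12, 2, 19, -6, 9]
Extract 39: [28, 19, 12, 2, 9, -6, 39]
Extract 28: [19, 9, 12, 2, -6, 28, 39]
Extract 19: [12, 9, -6, 2, 19, 28, 39]
Extract 12: [9, 2, -6, 12, 19, 28, 39]
Extract 9: [2, -6, 9, 12, 19, 28, 39]
Extract 2: [-6, 2, 9, 12, 19, 28, 39]


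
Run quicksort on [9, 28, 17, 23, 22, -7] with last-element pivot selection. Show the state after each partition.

Partition 1: pivot=-7 at index 0 -> [-7, 28, 17, 23, 22, 9]
Partition 2: pivot=9 at index 1 -> [-7, 9, 17, 23, 22, 28]
Partition 3: pivot=28 at index 5 -> [-7, 9, 17, 23, 22, 28]
Partition 4: pivot=22 at index 3 -> [-7, 9, 17, 22, 23, 28]


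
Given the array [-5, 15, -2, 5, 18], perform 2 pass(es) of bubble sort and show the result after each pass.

After pass 1: [-5, -2, 5, 15, 18] (2 swaps)
After pass 2: [-5, -2, 5, 15, 18] (0 swaps)
Total swaps: 2


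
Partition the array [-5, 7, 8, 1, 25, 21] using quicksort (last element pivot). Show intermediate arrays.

Partition 1: pivot=21 at index 4 -> [-5, 7, 8, 1, 21, 25]
Partition 2: pivot=1 at index 1 -> [-5, 1, 8, 7, 21, 25]
Partition 3: pivot=7 at index 2 -> [-5, 1, 7, 8, 21, 25]


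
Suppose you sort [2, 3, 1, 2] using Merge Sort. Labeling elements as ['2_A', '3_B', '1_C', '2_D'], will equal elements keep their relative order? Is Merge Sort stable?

Trace Merge Sort on the labeled array (the key is the number; the letter only tracks identity):
  Merge [2_A] + [3_B] -> [2_A, 3_B]
  Merge [1_C] + [2_D] -> [1_C, 2_D]
  Merge [2_A, 3_B] + [1_C, 2_D] -> [1_C, 2_A, 2_D, 3_B]
Final order: [1_C, 2_A, 2_D, 3_B]
Equal keys:
  value 2: originally 2_A, 2_D; after sorting 2_A, 2_D -> order preserved
All equal keys kept their original relative order. Merge Sort is stable: when the heads of the two halves are equal the merge takes from the left half first.
Answer: Stable


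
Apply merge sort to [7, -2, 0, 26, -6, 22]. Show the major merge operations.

Divide and conquer:
  Merge [-2] + [0] -> [-2, 0]
  Merge [7] + [-2, 0] -> [-2, 0, 7]
  Merge [-6] + [22] -> [-6, 22]
  Merge [26] + [-6, 22] -> [-6, 22, 26]
  Merge [-2, 0, 7] + [-6, 22, 26] -> [-6, -2, 0, 7, 22, 26]


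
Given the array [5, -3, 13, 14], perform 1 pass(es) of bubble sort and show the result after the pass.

After pass 1: [-3, 5, 13, 14] (1 swaps)
Total swaps: 1


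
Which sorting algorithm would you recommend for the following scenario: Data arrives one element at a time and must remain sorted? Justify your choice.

Best choice: Insertion sort
Reason: Insertion sort naturally handles online/streaming input by inserting each new element into sorted position


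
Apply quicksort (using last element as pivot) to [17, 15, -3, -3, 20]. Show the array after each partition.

Partition 1: pivot=20 at index 4 -> [17, 15, -3, -3, 20]
Partition 2: pivot=-3 at index 1 -> [-3, -3, 17, 15, 20]
Partition 3: pivot=15 at index 2 -> [-3, -3, 15, 17, 20]


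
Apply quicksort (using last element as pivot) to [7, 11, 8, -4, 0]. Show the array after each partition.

Partition 1: pivot=0 at index 1 -> [-4, 0, 8, 7, 11]
Partition 2: pivot=11 at index 4 -> [-4, 0, 8, 7, 11]
Partition 3: pivot=7 at index 2 -> [-4, 0, 7, 8, 11]


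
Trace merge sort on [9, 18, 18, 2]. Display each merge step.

Divide and conquer:
  Merge [9] + [18] -> [9, 18]
  Merge [18] + [2] -> [2, 18]
  Merge [9, 18] + [2, 18] -> [2, 9, 18, 18]


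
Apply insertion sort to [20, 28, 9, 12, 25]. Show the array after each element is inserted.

First element 20 is already 'sorted'
Insert 28: shifted 0 elements -> [20, 28, 9, 12, 25]
Insert 9: shifted 2 elements -> [9, 20, 28, 12, 25]
Insert 12: shifted 2 elements -> [9, 12, 20, 28, 25]
Insert 25: shifted 1 elements -> [9, 12, 20, 25, 28]


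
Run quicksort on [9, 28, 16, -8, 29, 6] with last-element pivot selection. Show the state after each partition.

Partition 1: pivot=6 at index 1 -> [-8, 6, 16, 9, 29, 28]
Partition 2: pivot=28 at index 4 -> [-8, 6, 16, 9, 28, 29]
Partition 3: pivot=9 at index 2 -> [-8, 6, 9, 16, 28, 29]
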